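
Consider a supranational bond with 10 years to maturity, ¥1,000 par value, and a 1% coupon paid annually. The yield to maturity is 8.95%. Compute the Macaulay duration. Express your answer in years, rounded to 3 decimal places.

9.316 years

Periodic yield y = 0.0895. Discount each cash flow and weight by its year:
  t   CF        PV=CF/(1+0.0895)^t    t·PV
  1        10.00         9.1785         9.1785
  2        10.00         8.4245        16.8491
  3        10.00         7.7325        23.1974
  4        10.00         7.0973        28.3891
  5        10.00         6.5142        32.5712
  6        10.00         5.9791        35.8747
  7        10.00         5.4879        38.4156
  8        10.00         5.0371        40.2969
  9        10.00         4.6233        41.6100
  10    1,010.00       428.5969     4,285.9690
  Σ                    488.6714     4,552.3514
Price P = Σ PV = 488.6714.
Macaulay duration = Σ(t·PV) / P = 4,552.3514 / 488.6714 = 9.31577 years.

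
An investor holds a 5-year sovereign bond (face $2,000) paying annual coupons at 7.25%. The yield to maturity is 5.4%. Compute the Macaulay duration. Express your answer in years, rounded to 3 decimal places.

4.394 years

Periodic yield y = 0.054. Discount each cash flow and weight by its year:
  t   CF        PV=CF/(1+0.054)^t    t·PV
  1       145.00       137.5712       137.5712
  2       145.00       130.5229       261.0458
  3       145.00       123.8358       371.5074
  4       145.00       117.4913       469.9650
  5     2,145.00     1,649.0136     8,245.0681
  Σ                  2,158.4347     9,485.1575
Price P = Σ PV = 2,158.4347.
Macaulay duration = Σ(t·PV) / P = 9,485.1575 / 2,158.4347 = 4.39446 years.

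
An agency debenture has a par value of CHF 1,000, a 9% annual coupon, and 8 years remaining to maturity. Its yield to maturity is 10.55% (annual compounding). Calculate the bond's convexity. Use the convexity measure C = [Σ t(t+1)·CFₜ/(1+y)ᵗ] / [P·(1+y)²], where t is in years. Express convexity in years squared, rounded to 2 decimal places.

With y = 0.1055:
  t   CF        PV=CF/(1+0.1055)^t    t·PV        t(t+1)·PV
  1        90.00        81.4111        81.4111         162.8223
  2        90.00        73.6419       147.2838         441.8514
  3        90.00        66.6141       199.8423         799.3694
  4        90.00        60.2570       241.0280       1,205.1400
  5        90.00        54.5066       272.5328       1,635.1968
  6        90.00        49.3049       295.8294       2,070.8055
  7        90.00        44.5996       312.1974       2,497.5794
  8     1,090.00       488.6034     3,908.8275      35,179.4479
  Σ                    918.9387     5,458.9524      43,992.2128
P = 918.9387.
Convexity = Σ t(t+1)·PV / [P·(1+y)²] = 43,992.2128 / (918.9387 × 1.222130) = 39.17164.

39.17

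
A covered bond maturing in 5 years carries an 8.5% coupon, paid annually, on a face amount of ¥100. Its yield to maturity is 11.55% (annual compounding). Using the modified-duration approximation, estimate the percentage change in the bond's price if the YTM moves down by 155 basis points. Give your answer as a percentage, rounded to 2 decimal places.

+5.87%

Periodic yield y = 0.1155. Modified duration first:
  t   CF        PV=CF/(1+0.1155)^t    t·PV
  1         8.50         7.6199         7.6199
  2         8.50         6.8309        13.6619
  3         8.50         6.1236        18.3709
  4         8.50         5.4896        21.9584
  5       108.50        62.8177       314.0884
  Σ                     88.8818       375.6995
P = 88.8818; D_Mac = 4.22696 yrs; D_mod = 4.22696/(1+0.1155) = 3.78929 yrs.
ΔP/P ≈ -D_mod · Δy = -3.78929 × (-0.0155) = +0.058734 = +5.8734%.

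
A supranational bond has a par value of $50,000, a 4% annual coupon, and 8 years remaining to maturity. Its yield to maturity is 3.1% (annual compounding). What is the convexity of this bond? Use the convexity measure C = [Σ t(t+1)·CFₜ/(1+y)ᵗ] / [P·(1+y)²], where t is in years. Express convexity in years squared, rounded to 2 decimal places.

With y = 0.031:
  t   CF        PV=CF/(1+0.031)^t    t·PV        t(t+1)·PV
  1     2,000.00     1,939.8642     1,939.8642       3,879.7284
  2     2,000.00     1,881.5366     3,763.0732      11,289.2195
  3     2,000.00     1,824.9627     5,474.8882      21,899.5528
  4     2,000.00     1,770.0899     7,080.3598      35,401.7989
  5     2,000.00     1,716.8671     8,584.3353      51,506.0119
  6     2,000.00     1,665.2445     9,991.4669      69,940.2684
  7     2,000.00     1,615.1741    11,306.2186      90,449.7489
  8    52,000.00    40,731.8393   325,854.7142   2,932,692.4276
  Σ                 53,145.5784   373,994.9203   3,217,058.7563
P = 53,145.5784.
Convexity = Σ t(t+1)·PV / [P·(1+y)²] = 3,217,058.7563 / (53,145.5784 × 1.062961) = 56.94748.

56.95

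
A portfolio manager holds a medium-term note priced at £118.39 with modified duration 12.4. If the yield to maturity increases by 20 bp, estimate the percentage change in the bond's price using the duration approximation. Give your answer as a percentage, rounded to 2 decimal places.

Duration approximation: ΔP/P ≈ -D_mod · Δy = -12.4 × (+0.002) = -0.024800.
As a percentage: -2.4800%.

-2.48%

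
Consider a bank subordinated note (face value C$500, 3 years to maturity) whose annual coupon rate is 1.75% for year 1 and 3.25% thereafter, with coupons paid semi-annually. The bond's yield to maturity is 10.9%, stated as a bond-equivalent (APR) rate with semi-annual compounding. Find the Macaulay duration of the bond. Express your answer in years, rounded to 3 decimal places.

2.904 years

Periodic yield y = 0.0545. Discount each cash flow and weight by its period:
  t   CF        PV=CF/(1+0.0545)^t    t·PV
  1        4.375         4.1489         4.1489
  2        4.375         3.9345         7.8689
  3        8.125         6.9292        20.7876
  4        8.125         6.5711        26.2843
  5        8.125         6.2315        31.1573
  6      508.125       369.5652     2,217.3911
  Σ                    397.3803     2,307.6383
Price P = Σ PV = 397.3803.
Macaulay duration = Σ(t·PV) / P = 2,307.6383 / 397.3803 = 5.80713 half-year periods.
In years: 5.80713 / 2 = 2.90356 years.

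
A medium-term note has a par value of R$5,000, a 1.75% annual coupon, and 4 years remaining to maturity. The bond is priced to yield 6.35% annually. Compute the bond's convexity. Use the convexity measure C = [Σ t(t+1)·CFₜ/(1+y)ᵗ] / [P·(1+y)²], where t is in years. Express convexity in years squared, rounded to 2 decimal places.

17.02

With y = 0.0635:
  t   CF        PV=CF/(1+0.0635)^t    t·PV        t(t+1)·PV
  1        87.50        82.2755        82.2755         164.5510
  2        87.50        77.3630       154.7259         464.1777
  3        87.50        72.7437       218.2312         872.9248
  4     5,087.50     3,976.9895    15,907.9580      79,539.7902
  Σ                  4,209.3717    16,363.1906      81,041.4437
P = 4,209.3717.
Convexity = Σ t(t+1)·PV / [P·(1+y)²] = 81,041.4437 / (4,209.3717 × 1.131032) = 17.02217.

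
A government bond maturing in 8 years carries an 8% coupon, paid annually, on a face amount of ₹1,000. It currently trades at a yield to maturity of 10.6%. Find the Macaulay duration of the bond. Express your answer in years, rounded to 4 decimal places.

6.0559 years

Periodic yield y = 0.106. Discount each cash flow and weight by its year:
  t   CF        PV=CF/(1+0.106)^t    t·PV
  1        80.00        72.3327        72.3327
  2        80.00        65.4003       130.8006
  3        80.00        59.1323       177.3968
  4        80.00        53.4650       213.8600
  5        80.00        48.3409       241.7043
  6        80.00        43.7078       262.2470
  7        80.00        39.5188       276.6318
  8     1,080.00       482.3727     3,858.9818
  Σ                    864.2705     5,233.9550
Price P = Σ PV = 864.2705.
Macaulay duration = Σ(t·PV) / P = 5,233.9550 / 864.2705 = 6.05592 years.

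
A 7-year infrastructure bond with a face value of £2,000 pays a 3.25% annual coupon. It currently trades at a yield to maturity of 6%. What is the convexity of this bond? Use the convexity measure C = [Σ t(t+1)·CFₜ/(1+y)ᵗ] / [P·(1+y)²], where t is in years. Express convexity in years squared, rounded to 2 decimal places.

With y = 0.06:
  t   CF        PV=CF/(1+0.06)^t    t·PV        t(t+1)·PV
  1        65.00        61.3208        61.3208         122.6415
  2        65.00        57.8498       115.6995         347.0986
  3        65.00        54.5753       163.7258         654.9030
  4        65.00        51.4861       205.9444       1,029.7218
  5        65.00        48.5718       242.8589       1,457.1534
  6        65.00        45.8224       274.9346       1,924.5423
  7     2,065.00     1,373.3429     9,613.4006      76,907.2046
  Σ                  1,692.9690    10,677.8845      82,443.2653
P = 1,692.9690.
Convexity = Σ t(t+1)·PV / [P·(1+y)²] = 82,443.2653 / (1,692.9690 × 1.123600) = 43.34055.

43.34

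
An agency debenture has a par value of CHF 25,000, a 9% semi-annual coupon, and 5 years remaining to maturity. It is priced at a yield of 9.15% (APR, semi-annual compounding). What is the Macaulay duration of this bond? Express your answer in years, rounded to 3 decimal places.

4.131 years

Periodic yield y = 0.04575. Discount each cash flow and weight by its period:
  t   CF        PV=CF/(1+0.04575)^t    t·PV
  1     1,125.00     1,075.7829     1,075.7829
  2     1,125.00     1,028.7190     2,057.4381
  3     1,125.00       983.7141     2,951.1423
  4     1,125.00       940.6781     3,762.7124
  5     1,125.00       899.5248     4,497.6242
  6     1,125.00       860.1720     5,161.0318
  7     1,125.00       822.5407     5,757.7851
  8     1,125.00       786.5558     6,292.4464
  9     1,125.00       752.1452     6,769.3064
  10   26,125.00    16,702.3495   167,023.4948
  Σ                 24,852.1821   205,348.7643
Price P = Σ PV = 24,852.1821.
Macaulay duration = Σ(t·PV) / P = 205,348.7643 / 24,852.1821 = 8.26281 half-year periods.
In years: 8.26281 / 2 = 4.13140 years.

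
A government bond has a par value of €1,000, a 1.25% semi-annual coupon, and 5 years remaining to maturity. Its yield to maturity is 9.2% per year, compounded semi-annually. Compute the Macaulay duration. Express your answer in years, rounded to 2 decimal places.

Periodic yield y = 0.046. Discount each cash flow and weight by its period:
  t   CF        PV=CF/(1+0.046)^t    t·PV
  1         6.25         5.9751         5.9751
  2         6.25         5.7124        11.4247
  3         6.25         5.4612        16.3835
  4         6.25         5.2210        20.8840
  5         6.25         4.9914        24.9570
  6         6.25         4.7719        28.6313
  7         6.25         4.5620        31.9342
  8         6.25         4.3614        34.8912
  9         6.25         4.1696        37.5264
  10    1,006.25       641.7842     6,417.8424
  Σ                    687.0102     6,630.4499
Price P = Σ PV = 687.0102.
Macaulay duration = Σ(t·PV) / P = 6,630.4499 / 687.0102 = 9.65117 half-year periods.
In years: 9.65117 / 2 = 4.82558 years.

4.83 years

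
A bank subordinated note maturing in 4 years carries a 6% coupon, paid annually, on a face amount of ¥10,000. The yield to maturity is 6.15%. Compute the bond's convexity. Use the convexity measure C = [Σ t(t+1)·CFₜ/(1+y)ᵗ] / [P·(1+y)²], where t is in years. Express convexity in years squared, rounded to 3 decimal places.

15.819

With y = 0.0615:
  t   CF        PV=CF/(1+0.0615)^t    t·PV        t(t+1)·PV
  1       600.00       565.2379       565.2379       1,130.4757
  2       600.00       532.4898     1,064.9795       3,194.9385
  3       600.00       501.6390     1,504.9169       6,019.6675
  4    10,600.00     8,348.8349    33,395.3395     166,976.6974
  Σ                  9,948.2014    36,530.4737     177,321.7791
P = 9,948.2014.
Convexity = Σ t(t+1)·PV / [P·(1+y)²] = 177,321.7791 / (9,948.2014 × 1.126782) = 15.81894.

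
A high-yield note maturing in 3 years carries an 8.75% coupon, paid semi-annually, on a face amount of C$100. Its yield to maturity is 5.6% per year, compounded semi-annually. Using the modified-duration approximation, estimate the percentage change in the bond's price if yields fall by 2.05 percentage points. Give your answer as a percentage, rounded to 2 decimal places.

+5.42%

Periodic yield y = 0.028. Modified duration first:
  t   CF        PV=CF/(1+0.028)^t    t·PV
  1        4.375         4.2558         4.2558
  2        4.375         4.1399         8.2798
  3        4.375         4.0272        12.0815
  4        4.375         3.9175        15.6699
  5        4.375         3.8108        19.0538
  6      104.375        88.4378       530.6266
  Σ                    108.5889       589.9675
P = 108.5889; D_Mac = 5.43304 half-year periods = 2.71652 yrs; D_mod = 2.71652/(1+0.028) = 2.64253 yrs.
ΔP/P ≈ -D_mod · Δy = -2.64253 × (-0.0205) = +0.054172 = +5.4172%.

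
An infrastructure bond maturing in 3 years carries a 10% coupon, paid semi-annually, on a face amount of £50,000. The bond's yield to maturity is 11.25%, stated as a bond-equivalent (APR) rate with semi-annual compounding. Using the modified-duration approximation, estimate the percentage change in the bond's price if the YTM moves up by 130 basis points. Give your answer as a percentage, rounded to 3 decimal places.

Periodic yield y = 0.05625. Modified duration first:
  t   CF        PV=CF/(1+0.05625)^t    t·PV
  1     2,500.00     2,366.8639     2,366.8639
  2     2,500.00     2,240.8179     4,481.6358
  3     2,500.00     2,121.4844     6,364.4532
  4     2,500.00     2,008.5059     8,034.0238
  5     2,500.00     1,901.5441     9,507.7204
  6    52,500.00    37,805.8469   226,835.0816
  Σ                 48,445.0632   257,589.7787
P = 48,445.0632; D_Mac = 5.31715 half-year periods = 2.65858 yrs; D_mod = 2.65858/(1+0.05625) = 2.51700 yrs.
ΔP/P ≈ -D_mod · Δy = -2.51700 × (+0.013) = -0.032721 = -3.2721%.

-3.272%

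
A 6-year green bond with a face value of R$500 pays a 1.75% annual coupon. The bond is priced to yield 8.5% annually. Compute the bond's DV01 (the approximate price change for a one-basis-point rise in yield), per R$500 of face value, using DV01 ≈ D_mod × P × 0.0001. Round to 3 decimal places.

R$0.181

Periodic yield y = 0.085.
  t   CF        PV=CF/(1+0.085)^t    t·PV
  1         8.75         8.0645         8.0645
  2         8.75         7.4327        14.8655
  3         8.75         6.8504        20.5513
  4         8.75         6.3138        25.2551
  5         8.75         5.8191        29.0957
  6       508.75       311.8358     1,871.0149
  Σ                    346.3164     1,968.8470
P = 346.3164; D_Mac = 5.68511 yrs; D_mod = 5.23973 yrs.
DV01 ≈ 5.23973 × 346.3164 × 0.0001 = 0.181461.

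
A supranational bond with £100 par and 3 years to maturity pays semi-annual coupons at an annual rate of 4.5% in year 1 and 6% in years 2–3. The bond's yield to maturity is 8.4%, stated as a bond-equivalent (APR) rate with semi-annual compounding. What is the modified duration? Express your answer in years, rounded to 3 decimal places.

2.699 years

Periodic yield y = 0.042. First find Macaulay duration:
  t   CF        PV=CF/(1+0.042)^t    t·PV
  1         2.25         2.1593         2.1593
  2         2.25         2.0723         4.1445
  3         3.00         2.6517         7.9550
  4         3.00         2.5448        10.1791
  5         3.00         2.4422        12.2110
  6       103.00        80.4694       482.8166
  Σ                     92.3397       519.4656
P = 92.3397; Macaulay duration = 519.4656 / 92.3397 = 5.62560 half-year periods = 2.81280 years.
Modified duration = D_Mac / (1 + y) = 2.81280 / 1.042 = 2.69942 years.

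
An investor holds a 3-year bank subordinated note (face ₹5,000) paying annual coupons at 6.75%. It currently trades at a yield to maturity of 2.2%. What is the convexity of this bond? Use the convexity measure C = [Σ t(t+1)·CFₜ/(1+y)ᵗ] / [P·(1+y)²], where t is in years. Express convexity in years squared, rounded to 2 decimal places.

With y = 0.022:
  t   CF        PV=CF/(1+0.022)^t    t·PV        t(t+1)·PV
  1       337.50       330.2348       330.2348         660.4697
  2       337.50       323.1261       646.2521       1,938.7564
  3     5,337.50     5,000.1750    15,000.5249      60,002.0995
  Σ                  5,653.5359    15,977.0118      62,601.3255
P = 5,653.5359.
Convexity = Σ t(t+1)·PV / [P·(1+y)²] = 62,601.3255 / (5,653.5359 × 1.044484) = 10.60136.

10.60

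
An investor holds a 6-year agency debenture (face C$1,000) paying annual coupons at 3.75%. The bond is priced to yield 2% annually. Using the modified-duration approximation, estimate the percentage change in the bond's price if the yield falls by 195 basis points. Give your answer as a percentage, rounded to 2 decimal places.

Periodic yield y = 0.02. Modified duration first:
  t   CF        PV=CF/(1+0.02)^t    t·PV
  1        37.50        36.7647        36.7647
  2        37.50        36.0438        72.0877
  3        37.50        35.3371       106.0113
  4        37.50        34.6442       138.5768
  5        37.50        33.9649       169.8245
  6     1,037.50       921.2703     5,527.6219
  Σ                  1,098.0250     6,050.8868
P = 1,098.0250; D_Mac = 5.51070 yrs; D_mod = 5.51070/(1+0.02) = 5.40265 yrs.
ΔP/P ≈ -D_mod · Δy = -5.40265 × (-0.0195) = +0.105352 = +10.5352%.

+10.54%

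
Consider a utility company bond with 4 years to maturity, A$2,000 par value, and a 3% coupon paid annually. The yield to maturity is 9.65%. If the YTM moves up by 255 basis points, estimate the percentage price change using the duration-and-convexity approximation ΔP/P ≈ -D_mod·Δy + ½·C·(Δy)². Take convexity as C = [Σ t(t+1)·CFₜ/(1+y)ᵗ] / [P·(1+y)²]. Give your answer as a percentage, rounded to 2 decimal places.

-8.34%

With y = 0.0965:
  t   CF        PV=CF/(1+0.0965)^t    t·PV        t(t+1)·PV
  1        60.00        54.7196        54.7196         109.4391
  2        60.00        49.9038        99.8077         299.4230
  3        60.00        45.5119       136.5358         546.1433
  4     2,060.00     1,425.0584     5,700.2338      28,501.1689
  Σ                  1,575.1938     5,991.2968      29,456.1744
P = 1,575.1938; D_Mac = 3.80353 yrs; D_mod = 3.46879 yrs; C = 15.55339.
Duration effect: -3.46879 × (+0.0255) = -0.088454
Convexity effect: 0.5 × 15.55339 × (0.0255)² = +0.0050568
ΔP/P ≈ -0.088454 + 0.0050568 = -0.083397 = -8.3397%.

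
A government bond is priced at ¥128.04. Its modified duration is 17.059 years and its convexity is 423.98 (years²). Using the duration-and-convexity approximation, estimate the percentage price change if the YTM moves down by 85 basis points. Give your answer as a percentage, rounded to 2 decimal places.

Duration effect: -D_mod·Δy = -17.059 × (-0.0085) = +0.1450015
Convexity effect: ½·C·(Δy)² = 0.5 × 423.98 × (-0.0085)² = +0.0153162775
ΔP/P ≈ +0.1450015 + 0.0153162775 = +0.1603177775
= +16.03177775%.

+16.03%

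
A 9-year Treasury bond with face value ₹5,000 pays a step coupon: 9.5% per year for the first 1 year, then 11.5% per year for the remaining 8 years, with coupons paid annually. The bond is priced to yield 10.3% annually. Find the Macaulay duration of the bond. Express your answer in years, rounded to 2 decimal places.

6.24 years

Periodic yield y = 0.103. Discount each cash flow and weight by its year:
  t   CF        PV=CF/(1+0.103)^t    t·PV
  1       475.00       430.6437       430.6437
  2       575.00       472.6251       945.2503
  3       575.00       428.4906     1,285.4718
  4       575.00       388.4774     1,553.9097
  5       575.00       352.2008     1,761.0038
  6       575.00       319.3117     1,915.8699
  7       575.00       289.4938     2,026.4566
  8       575.00       262.4604     2,099.6830
  9     5,575.00     2,307.0938    20,763.8446
  Σ                  5,250.7973    32,782.1334
Price P = Σ PV = 5,250.7973.
Macaulay duration = Σ(t·PV) / P = 32,782.1334 / 5,250.7973 = 6.24327 years.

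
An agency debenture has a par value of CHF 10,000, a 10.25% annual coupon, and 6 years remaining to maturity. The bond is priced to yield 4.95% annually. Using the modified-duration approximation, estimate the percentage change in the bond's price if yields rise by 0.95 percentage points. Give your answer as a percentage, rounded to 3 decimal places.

-4.450%

Periodic yield y = 0.0495. Modified duration first:
  t   CF        PV=CF/(1+0.0495)^t    t·PV
  1     1,025.00       976.6556       976.6556
  2     1,025.00       930.5913     1,861.1826
  3     1,025.00       886.6996     2,660.0989
  4     1,025.00       844.8782     3,379.5127
  5     1,025.00       805.0292     4,025.1462
  6    11,025.00     8,250.5698    49,503.4186
  Σ                 12,694.4237    62,406.0145
P = 12,694.4237; D_Mac = 4.91602 yrs; D_mod = 4.91602/(1+0.0495) = 4.68415 yrs.
ΔP/P ≈ -D_mod · Δy = -4.68415 × (+0.0095) = -0.044499 = -4.4499%.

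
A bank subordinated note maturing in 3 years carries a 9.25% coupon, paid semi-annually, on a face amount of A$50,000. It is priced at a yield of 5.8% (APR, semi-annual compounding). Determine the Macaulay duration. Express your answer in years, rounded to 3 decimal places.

Periodic yield y = 0.029. Discount each cash flow and weight by its period:
  t   CF        PV=CF/(1+0.029)^t    t·PV
  1     2,312.50     2,247.3275     2,247.3275
  2     2,312.50     2,183.9917     4,367.9835
  3     2,312.50     2,122.4410     6,367.3229
  4     2,312.50     2,062.6248     8,250.4993
  5     2,312.50     2,004.4945    10,022.4725
  6    52,312.50    44,066.9737   264,401.8424
  Σ                 54,687.8533   295,657.4481
Price P = Σ PV = 54,687.8533.
Macaulay duration = Σ(t·PV) / P = 295,657.4481 / 54,687.8533 = 5.40627 half-year periods.
In years: 5.40627 / 2 = 2.70314 years.

2.703 years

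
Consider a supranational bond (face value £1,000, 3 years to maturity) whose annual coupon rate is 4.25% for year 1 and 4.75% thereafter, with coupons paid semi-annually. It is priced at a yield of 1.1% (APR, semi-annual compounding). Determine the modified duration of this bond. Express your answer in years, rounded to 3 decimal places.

Periodic yield y = 0.0055. First find Macaulay duration:
  t   CF        PV=CF/(1+0.0055)^t    t·PV
  1        21.25        21.1338        21.1338
  2        21.25        21.0182        42.0363
  3        23.75        23.3624        70.0872
  4        23.75        23.2346        92.9384
  5        23.75        23.1075       115.5376
  6     1,023.75       990.6072     5,943.6430
  Σ                  1,102.4636     6,285.3763
P = 1,102.4636; Macaulay duration = 6,285.3763 / 1,102.4636 = 5.70121 half-year periods = 2.85060 years.
Modified duration = D_Mac / (1 + y) = 2.85060 / 1.0055 = 2.83501 years.

2.835 years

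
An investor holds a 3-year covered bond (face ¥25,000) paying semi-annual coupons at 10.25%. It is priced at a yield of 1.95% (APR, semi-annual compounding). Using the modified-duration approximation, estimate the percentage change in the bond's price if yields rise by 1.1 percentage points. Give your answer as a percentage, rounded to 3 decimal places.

Periodic yield y = 0.00975. Modified duration first:
  t   CF        PV=CF/(1+0.00975)^t    t·PV
  1     1,281.25     1,268.8784     1,268.8784
  2     1,281.25     1,256.6263     2,513.2527
  3     1,281.25     1,244.4925     3,733.4776
  4     1,281.25     1,232.4759     4,929.9035
  5     1,281.25     1,220.5753     6,102.8764
  6    26,281.25    24,794.9277   148,769.5663
  Σ                 31,017.9762   167,317.9549
P = 31,017.9762; D_Mac = 5.39423 half-year periods = 2.69711 yrs; D_mod = 2.69711/(1+0.00975) = 2.67107 yrs.
ΔP/P ≈ -D_mod · Δy = -2.67107 × (+0.011) = -0.029382 = -2.9382%.

-2.938%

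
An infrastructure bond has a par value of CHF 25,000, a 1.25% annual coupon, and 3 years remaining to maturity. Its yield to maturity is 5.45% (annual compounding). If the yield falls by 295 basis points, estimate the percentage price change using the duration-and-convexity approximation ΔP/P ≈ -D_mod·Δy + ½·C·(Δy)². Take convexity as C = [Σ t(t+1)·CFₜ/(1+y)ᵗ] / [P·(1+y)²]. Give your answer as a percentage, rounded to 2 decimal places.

+8.74%

With y = 0.0545:
  t   CF        PV=CF/(1+0.0545)^t    t·PV        t(t+1)·PV
  1       312.50       296.3490       296.3490         592.6980
  2       312.50       281.0327       562.0654       1,686.1962
  3    25,312.50    21,587.1490    64,761.4469     259,045.7875
  Σ                 22,164.5306    65,619.8613     261,324.6817
P = 22,164.5306; D_Mac = 2.96058 yrs; D_mod = 2.80757 yrs; C = 10.60300.
Duration effect: -2.80757 × (-0.0295) = +0.082823
Convexity effect: 0.5 × 10.60300 × (-0.0295)² = +0.0046136
ΔP/P ≈ +0.082823 + 0.0046136 = +0.087437 = +8.7437%.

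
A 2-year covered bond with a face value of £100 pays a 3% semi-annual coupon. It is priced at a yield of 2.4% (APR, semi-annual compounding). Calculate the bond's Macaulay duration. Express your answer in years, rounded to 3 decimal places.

1.956 years

Periodic yield y = 0.012. Discount each cash flow and weight by its period:
  t   CF        PV=CF/(1+0.012)^t    t·PV
  1         1.50         1.4822         1.4822
  2         1.50         1.4646         2.9293
  3         1.50         1.4473         4.3418
  4       101.50        96.7707       387.0829
  Σ                    101.1648       395.8362
Price P = Σ PV = 101.1648.
Macaulay duration = Σ(t·PV) / P = 395.8362 / 101.1648 = 3.91278 half-year periods.
In years: 3.91278 / 2 = 1.95639 years.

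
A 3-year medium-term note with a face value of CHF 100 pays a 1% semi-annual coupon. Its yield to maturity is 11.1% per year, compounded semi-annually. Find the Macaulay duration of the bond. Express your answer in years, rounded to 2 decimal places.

Periodic yield y = 0.0555. Discount each cash flow and weight by its period:
  t   CF        PV=CF/(1+0.0555)^t    t·PV
  1         0.50         0.4737         0.4737
  2         0.50         0.4488         0.8976
  3         0.50         0.4252         1.2756
  4         0.50         0.4028         1.6114
  5         0.50         0.3817         1.9083
  6       100.50        72.6803       436.0817
  Σ                     74.8125       442.2483
Price P = Σ PV = 74.8125.
Macaulay duration = Σ(t·PV) / P = 442.2483 / 74.8125 = 5.91142 half-year periods.
In years: 5.91142 / 2 = 2.95571 years.

2.96 years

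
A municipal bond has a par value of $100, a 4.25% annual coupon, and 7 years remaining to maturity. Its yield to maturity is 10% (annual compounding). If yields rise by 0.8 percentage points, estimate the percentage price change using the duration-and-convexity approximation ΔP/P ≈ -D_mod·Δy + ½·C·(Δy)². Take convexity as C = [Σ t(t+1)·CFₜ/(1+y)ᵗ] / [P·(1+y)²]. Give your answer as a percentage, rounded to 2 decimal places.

With y = 0.1:
  t   CF        PV=CF/(1+0.1)^t    t·PV        t(t+1)·PV
  1         4.25         3.8636         3.8636           7.7273
  2         4.25         3.5124         7.0248          21.0744
  3         4.25         3.1931         9.5793          38.3171
  4         4.25         2.9028        11.6112          58.0561
  5         4.25         2.6389        13.1946          79.1675
  6         4.25         2.3990        14.3941         100.7586
  7       104.25        53.4967       374.4771       2,995.8171
  Σ                     72.0066       434.1447       3,300.9180
P = 72.0066; D_Mac = 6.02924 yrs; D_mod = 5.48112 yrs; C = 37.88586.
Duration effect: -5.48112 × (+0.008) = -0.043849
Convexity effect: 0.5 × 37.88586 × (0.008)² = +0.0012123
ΔP/P ≈ -0.043849 + 0.0012123 = -0.042637 = -4.2637%.

-4.26%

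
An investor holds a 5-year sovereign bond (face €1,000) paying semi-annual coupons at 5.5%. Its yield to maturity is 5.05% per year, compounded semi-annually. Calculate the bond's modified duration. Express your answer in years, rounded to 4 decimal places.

Periodic yield y = 0.02525. First find Macaulay duration:
  t   CF        PV=CF/(1+0.02525)^t    t·PV
  1        27.50        26.8227        26.8227
  2        27.50        26.1621        52.3243
  3        27.50        25.5178        76.5534
  4        27.50        24.8894        99.5574
  5        27.50        24.2764       121.3819
  6        27.50        23.6785       142.0709
  7        27.50        23.0953       161.6673
  8        27.50        22.5265       180.2123
  9        27.50        21.9718       197.7458
  10    1,027.50       800.7262     8,007.2622
  Σ                  1,019.6667     9,065.5983
P = 1,019.6667; Macaulay duration = 9,065.5983 / 1,019.6667 = 8.89075 half-year periods = 4.44537 years.
Modified duration = D_Mac / (1 + y) = 4.44537 / 1.02525 = 4.33589 years.

4.3359 years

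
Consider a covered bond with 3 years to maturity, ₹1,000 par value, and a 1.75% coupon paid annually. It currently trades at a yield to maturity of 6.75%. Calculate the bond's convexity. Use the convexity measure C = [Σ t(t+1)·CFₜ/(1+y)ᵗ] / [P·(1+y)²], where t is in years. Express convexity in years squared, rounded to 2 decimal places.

10.27

With y = 0.0675:
  t   CF        PV=CF/(1+0.0675)^t    t·PV        t(t+1)·PV
  1        17.50        16.3934        16.3934          32.7869
  2        17.50        15.3569        30.7137          92.1411
  3     1,017.50       836.4322     2,509.2967      10,037.1869
  Σ                    868.1825     2,556.4039      10,162.1150
P = 868.1825.
Convexity = Σ t(t+1)·PV / [P·(1+y)²] = 10,162.1150 / (868.1825 × 1.139556) = 10.27158.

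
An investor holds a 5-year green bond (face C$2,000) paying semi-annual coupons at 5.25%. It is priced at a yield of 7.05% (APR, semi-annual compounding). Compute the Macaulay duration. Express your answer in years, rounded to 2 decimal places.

4.44 years

Periodic yield y = 0.03525. Discount each cash flow and weight by its period:
  t   CF        PV=CF/(1+0.03525)^t    t·PV
  1        52.50        50.7124        50.7124
  2        52.50        48.9856        97.9713
  3        52.50        47.3177       141.9531
  4        52.50        45.7065       182.8262
  5        52.50        44.1502       220.7512
  6        52.50        42.6469       255.8816
  7        52.50        41.1948       288.3638
  8        52.50        39.7921       318.3372
  9        52.50        38.4372       345.9351
  10    2,052.50     1,451.5459    14,515.4590
  Σ                  1,850.4896    16,418.1909
Price P = Σ PV = 1,850.4896.
Macaulay duration = Σ(t·PV) / P = 16,418.1909 / 1,850.4896 = 8.87235 half-year periods.
In years: 8.87235 / 2 = 4.43617 years.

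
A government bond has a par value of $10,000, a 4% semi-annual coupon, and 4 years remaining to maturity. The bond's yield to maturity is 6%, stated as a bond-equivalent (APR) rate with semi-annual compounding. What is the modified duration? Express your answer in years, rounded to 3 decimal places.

Periodic yield y = 0.03. First find Macaulay duration:
  t   CF        PV=CF/(1+0.03)^t    t·PV
  1       200.00       194.1748       194.1748
  2       200.00       188.5192       377.0384
  3       200.00       183.0283       549.0850
  4       200.00       177.6974       710.7896
  5       200.00       172.5218       862.6088
  6       200.00       167.4969     1,004.9811
  7       200.00       162.6183     1,138.3281
  8    10,200.00     8,051.9742    64,415.7935
  Σ                  9,298.0308    69,252.7993
P = 9,298.0308; Macaulay duration = 69,252.7993 / 9,298.0308 = 7.44811 half-year periods = 3.72406 years.
Modified duration = D_Mac / (1 + y) = 3.72406 / 1.03 = 3.61559 years.

3.616 years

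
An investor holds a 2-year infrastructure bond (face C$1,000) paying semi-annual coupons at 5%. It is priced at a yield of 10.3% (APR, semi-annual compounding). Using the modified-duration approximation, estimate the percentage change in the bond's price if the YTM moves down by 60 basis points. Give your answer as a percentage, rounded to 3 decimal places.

+1.098%

Periodic yield y = 0.0515. Modified duration first:
  t   CF        PV=CF/(1+0.0515)^t    t·PV
  1        25.00        23.7756        23.7756
  2        25.00        22.6111        45.2222
  3        25.00        21.5036        64.5109
  4     1,025.00       838.4685     3,353.8740
  Σ                    906.3588     3,487.3827
P = 906.3588; D_Mac = 3.84768 half-year periods = 1.92384 yrs; D_mod = 1.92384/(1+0.0515) = 1.82962 yrs.
ΔP/P ≈ -D_mod · Δy = -1.82962 × (-0.006) = +0.010978 = +1.0978%.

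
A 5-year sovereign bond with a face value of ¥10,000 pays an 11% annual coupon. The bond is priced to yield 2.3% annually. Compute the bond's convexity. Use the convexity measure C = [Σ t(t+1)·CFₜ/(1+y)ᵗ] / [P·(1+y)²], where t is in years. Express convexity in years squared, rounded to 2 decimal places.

22.97

With y = 0.023:
  t   CF        PV=CF/(1+0.023)^t    t·PV        t(t+1)·PV
  1     1,100.00     1,075.2688     1,075.2688       2,150.5376
  2     1,100.00     1,051.0937     2,102.1873       6,306.5620
  3     1,100.00     1,027.4620     3,082.3861      12,329.5444
  4     1,100.00     1,004.3617     4,017.4469      20,087.2343
  5    11,100.00     9,907.0604    49,535.3019     297,211.8116
  Σ                 14,065.2466    59,812.5911     338,085.6900
P = 14,065.2466.
Convexity = Σ t(t+1)·PV / [P·(1+y)²] = 338,085.6900 / (14,065.2466 × 1.046529) = 22.96826.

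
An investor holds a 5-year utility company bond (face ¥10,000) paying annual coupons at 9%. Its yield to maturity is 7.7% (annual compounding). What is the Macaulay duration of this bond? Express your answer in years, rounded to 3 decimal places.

Periodic yield y = 0.077. Discount each cash flow and weight by its year:
  t   CF        PV=CF/(1+0.077)^t    t·PV
  1       900.00       835.6546       835.6546
  2       900.00       775.9096     1,551.8191
  3       900.00       720.4360     2,161.3080
  4       900.00       668.9285     2,675.7140
  5    10,900.00     7,522.2538    37,611.2689
  Σ                 10,523.1824    44,835.7646
Price P = Σ PV = 10,523.1824.
Macaulay duration = Σ(t·PV) / P = 44,835.7646 / 10,523.1824 = 4.26067 years.

4.261 years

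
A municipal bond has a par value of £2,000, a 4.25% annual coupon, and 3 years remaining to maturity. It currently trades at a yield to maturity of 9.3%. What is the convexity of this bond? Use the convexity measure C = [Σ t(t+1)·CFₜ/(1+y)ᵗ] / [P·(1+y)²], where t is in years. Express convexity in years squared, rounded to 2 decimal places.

9.47

With y = 0.093:
  t   CF        PV=CF/(1+0.093)^t    t·PV        t(t+1)·PV
  1        85.00        77.7676        77.7676         155.5352
  2        85.00        71.1506       142.3012         426.9036
  3     2,085.00     1,596.7818     4,790.3454      19,161.3816
  Σ                  1,745.7000     5,010.4142      19,743.8204
P = 1,745.7000.
Convexity = Σ t(t+1)·PV / [P·(1+y)²] = 19,743.8204 / (1,745.7000 × 1.194649) = 9.46719.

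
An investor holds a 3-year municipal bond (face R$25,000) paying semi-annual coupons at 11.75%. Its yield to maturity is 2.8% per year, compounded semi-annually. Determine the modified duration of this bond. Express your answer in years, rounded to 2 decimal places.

2.62 years

Periodic yield y = 0.014. First find Macaulay duration:
  t   CF        PV=CF/(1+0.014)^t    t·PV
  1     1,468.75     1,448.4714     1,448.4714
  2     1,468.75     1,428.4728     2,856.9456
  3     1,468.75     1,408.7503     4,226.2508
  4     1,468.75     1,389.3001     5,557.2003
  5     1,468.75     1,370.1184     6,850.5921
  6    26,468.75    24,350.3777   146,102.2662
  Σ                 31,395.4907   167,041.7264
P = 31,395.4907; Macaulay duration = 167,041.7264 / 31,395.4907 = 5.32056 half-year periods = 2.66028 years.
Modified duration = D_Mac / (1 + y) = 2.66028 / 1.014 = 2.62355 years.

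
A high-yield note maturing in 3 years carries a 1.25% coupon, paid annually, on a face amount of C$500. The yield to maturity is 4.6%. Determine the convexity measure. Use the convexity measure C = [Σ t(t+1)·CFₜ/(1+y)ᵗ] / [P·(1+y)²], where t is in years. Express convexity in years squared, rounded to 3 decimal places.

With y = 0.046:
  t   CF        PV=CF/(1+0.046)^t    t·PV        t(t+1)·PV
  1         6.25         5.9751         5.9751          11.9503
  2         6.25         5.7124        11.4247          34.2742
  3       506.25       442.3540     1,327.0621       5,308.2483
  Σ                    454.0415     1,344.4620       5,354.4728
P = 454.0415.
Convexity = Σ t(t+1)·PV / [P·(1+y)²] = 5,354.4728 / (454.0415 × 1.094116) = 10.77849.

10.778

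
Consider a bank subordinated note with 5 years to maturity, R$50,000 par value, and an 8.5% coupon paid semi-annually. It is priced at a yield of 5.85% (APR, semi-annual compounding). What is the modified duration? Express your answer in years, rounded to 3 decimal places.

4.106 years

Periodic yield y = 0.02925. First find Macaulay duration:
  t   CF        PV=CF/(1+0.02925)^t    t·PV
  1     2,125.00     2,064.6102     2,064.6102
  2     2,125.00     2,005.9365     4,011.8730
  3     2,125.00     1,948.9303     5,846.7909
  4     2,125.00     1,893.5441     7,574.1765
  5     2,125.00     1,839.7320     9,198.6599
  6     2,125.00     1,787.4491    10,724.6945
  7     2,125.00     1,736.6520    12,156.5641
  8     2,125.00     1,687.2985    13,498.3883
  9     2,125.00     1,639.3476    14,754.1285
  10   52,125.00    39,069.4512   390,694.5124
  Σ                 55,672.9516   470,524.3983
P = 55,672.9516; Macaulay duration = 470,524.3983 / 55,672.9516 = 8.45158 half-year periods = 4.22579 years.
Modified duration = D_Mac / (1 + y) = 4.22579 / 1.02925 = 4.10570 years.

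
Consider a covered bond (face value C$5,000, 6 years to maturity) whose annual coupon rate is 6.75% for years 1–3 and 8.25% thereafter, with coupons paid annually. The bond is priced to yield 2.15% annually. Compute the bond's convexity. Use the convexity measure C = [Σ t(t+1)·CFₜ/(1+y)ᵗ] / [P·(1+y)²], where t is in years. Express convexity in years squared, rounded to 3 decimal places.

With y = 0.0215:
  t   CF        PV=CF/(1+0.0215)^t    t·PV        t(t+1)·PV
  1       337.50       330.3965       330.3965         660.7930
  2       337.50       323.4425       646.8849       1,940.6548
  3       337.50       316.6348       949.9044       3,799.6178
  4       412.50       378.8528     1,515.4111       7,577.0554
  5       412.50       370.8789     1,854.3944      11,126.3663
  6     5,412.50     4,763.9554    28,583.7322     200,086.1252
  Σ                  6,484.1608    33,880.7235     225,190.6124
P = 6,484.1608.
Convexity = Σ t(t+1)·PV / [P·(1+y)²] = 225,190.6124 / (6,484.1608 × 1.043462) = 33.28279.

33.283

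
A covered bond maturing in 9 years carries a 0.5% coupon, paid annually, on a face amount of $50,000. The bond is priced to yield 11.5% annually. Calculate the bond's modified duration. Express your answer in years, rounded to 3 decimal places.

7.787 years

Periodic yield y = 0.115. First find Macaulay duration:
  t   CF        PV=CF/(1+0.115)^t    t·PV
  1       250.00       224.2152       224.2152
  2       250.00       201.0899       402.1798
  3       250.00       180.3497       541.0491
  4       250.00       161.7486       646.9944
  5       250.00       145.0660       725.3301
  6       250.00       130.1040       780.6243
  7       250.00       116.6852       816.7967
  8       250.00       104.6504       837.2035
  9    50,250.00    18,865.2367   169,787.1307
  Σ                 20,129.1459   174,761.5238
P = 20,129.1459; Macaulay duration = 174,761.5238 / 20,129.1459 = 8.68201 years.
Modified duration = D_Mac / (1 + y) = 8.68201 / 1.115 = 7.78656 years.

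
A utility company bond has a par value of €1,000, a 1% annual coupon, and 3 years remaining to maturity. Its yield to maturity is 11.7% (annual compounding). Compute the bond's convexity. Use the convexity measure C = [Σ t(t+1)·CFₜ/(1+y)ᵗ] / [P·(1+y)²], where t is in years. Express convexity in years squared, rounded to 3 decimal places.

With y = 0.117:
  t   CF        PV=CF/(1+0.117)^t    t·PV        t(t+1)·PV
  1        10.00         8.9526         8.9526          17.9051
  2        10.00         8.0148        16.0296          48.0889
  3     1,010.00       724.7060     2,174.1180       8,696.4719
  Σ                    741.6734     2,199.1002       8,762.4660
P = 741.6734.
Convexity = Σ t(t+1)·PV / [P·(1+y)²] = 8,762.4660 / (741.6734 × 1.247689) = 9.46907.

9.469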